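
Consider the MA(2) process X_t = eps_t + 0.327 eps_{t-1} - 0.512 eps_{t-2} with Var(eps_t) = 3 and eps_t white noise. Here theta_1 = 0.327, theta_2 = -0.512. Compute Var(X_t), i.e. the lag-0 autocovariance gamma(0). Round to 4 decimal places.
\gamma(0) = 4.1072

For an MA(q) process X_t = eps_t + sum_i theta_i eps_{t-i} with
Var(eps_t) = sigma^2, the variance is
  gamma(0) = sigma^2 * (1 + sum_i theta_i^2).
  sum_i theta_i^2 = (0.327)^2 + (-0.512)^2 = 0.106929 + 0.262144 = 0.369073.
  gamma(0) = 3 * (1 + 0.369073) = 3 * 1.369073 = 4.107219, which rounds to 4.1072.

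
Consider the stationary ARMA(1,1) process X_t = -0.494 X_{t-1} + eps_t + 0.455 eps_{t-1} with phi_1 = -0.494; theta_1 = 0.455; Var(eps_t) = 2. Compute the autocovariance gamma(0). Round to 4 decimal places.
\gamma(0) = 2.0040

Multiply the model equation by X_{t-k} and take expectations. With theta_0 = psi_0 = 1 and psi_j the MA(infinity) weights, this gives
  gamma(k) - sum_i phi_i gamma(k-i) = c_k,
  c_k = sigma^2 * sum_{j=k..q} theta_j psi_{j-k}   (c_k = 0 for k > q),
using gamma(-m) = gamma(m).
psi-weights needed (psi_j = theta_j + sum_i phi_i psi_{j-i}):
  psi_1 = theta_1 + phi_1 = 0.455 + (-0.494) = -0.039
Right-hand sides:
  c_0 = sigma^2 (1 + theta_1 psi_1) = 2 * (1 + (0.455)(-0.039)) = 2 * 0.982255 = 1.96451
  c_1 = sigma^2 theta_1 = 2 * (0.455) = 0.91
  c_2 = 0
Equations for k = 0 and k = 1 (AR order 1):
  gamma(0) = phi_1 gamma(1) + c_0
  gamma(1) = phi_1 gamma(0) + c_1
Substituting the second into the first: gamma(0) (1 - phi_1^2) = c_0 + phi_1 c_1, so
  gamma(0) = (c_0 + phi_1 c_1) / (1 - phi_1^2) = (1.96451 + (-0.494)(0.91)) / (1 - (-0.494)^2) = 1.51497 / 0.755964 = 2.004024.
Therefore gamma(0) = 2.0040 (to 4 decimal places).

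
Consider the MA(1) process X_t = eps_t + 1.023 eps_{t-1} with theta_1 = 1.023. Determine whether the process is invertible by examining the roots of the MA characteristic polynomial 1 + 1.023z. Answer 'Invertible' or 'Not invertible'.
\text{Not invertible}

The MA(q) characteristic polynomial is P(z) = 1 + 1.023z.
Invertibility requires all roots to lie outside the unit circle, i.e. |z| > 1 for every root.
This is linear in z: 1 + (1.023) z = 0  =>  z = -1/(1.023) = -0.977517,  |z| = 0.977517.
Moduli of all roots: 0.9775.
All moduli strictly greater than 1? No.
Verdict: Not invertible.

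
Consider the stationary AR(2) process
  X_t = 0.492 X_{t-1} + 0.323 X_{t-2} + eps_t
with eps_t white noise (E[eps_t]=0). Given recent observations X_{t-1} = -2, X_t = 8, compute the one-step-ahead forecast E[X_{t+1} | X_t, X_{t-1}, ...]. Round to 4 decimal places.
E[X_{t+1} \mid \mathcal F_t] = 3.2900

For an AR(p) model X_t = c + sum_i phi_i X_{t-i} + eps_t, the
one-step-ahead conditional mean is
  E[X_{t+1} | X_t, ...] = c + sum_i phi_i X_{t+1-i}.
Substitute known values:
  E[X_{t+1} | ...] = (0.492) * (8) + (0.323) * (-2)
                   = 3.2900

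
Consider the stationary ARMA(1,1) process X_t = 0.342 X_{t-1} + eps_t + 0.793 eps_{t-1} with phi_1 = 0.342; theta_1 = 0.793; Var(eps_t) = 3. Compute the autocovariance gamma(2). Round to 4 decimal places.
\gamma(2) = 1.6764

Multiply the model equation by X_{t-k} and take expectations. With theta_0 = psi_0 = 1 and psi_j the MA(infinity) weights, this gives
  gamma(k) - sum_i phi_i gamma(k-i) = c_k,
  c_k = sigma^2 * sum_{j=k..q} theta_j psi_{j-k}   (c_k = 0 for k > q),
using gamma(-m) = gamma(m).
psi-weights needed (psi_j = theta_j + sum_i phi_i psi_{j-i}):
  psi_1 = theta_1 + phi_1 = 0.793 + (0.342) = 1.135
Right-hand sides:
  c_0 = sigma^2 (1 + theta_1 psi_1) = 3 * (1 + (0.793)(1.135)) = 3 * 1.900055 = 5.700165
  c_1 = sigma^2 theta_1 = 3 * (0.793) = 2.379
  c_2 = 0
Equations for k = 0 and k = 1 (AR order 1):
  gamma(0) = phi_1 gamma(1) + c_0
  gamma(1) = phi_1 gamma(0) + c_1
Substituting the second into the first: gamma(0) (1 - phi_1^2) = c_0 + phi_1 c_1, so
  gamma(0) = (c_0 + phi_1 c_1) / (1 - phi_1^2) = (5.700165 + (0.342)(2.379)) / (1 - (0.342)^2) = 6.513783 / 0.883036 = 7.376577.
  gamma(1) = phi_1 gamma(0) + c_1 = (0.342)(7.376577) + (2.379) = 4.901789.
For k = 2 (> q): gamma(2) = phi_1 gamma(1) = (0.342)(4.901789) = 1.676412.
Therefore gamma(2) = 1.6764 (to 4 decimal places).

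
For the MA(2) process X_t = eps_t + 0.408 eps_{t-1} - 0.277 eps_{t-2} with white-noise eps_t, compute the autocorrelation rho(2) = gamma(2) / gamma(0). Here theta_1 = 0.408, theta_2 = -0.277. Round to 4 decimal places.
\rho(2) = -0.2228

For an MA(q) process with theta_0 = 1, the autocovariance is
  gamma(k) = sigma^2 * sum_{i=0..q-k} theta_i * theta_{i+k},
and rho(k) = gamma(k) / gamma(0). Sigma^2 cancels.
  numerator   = (1)*(-0.277) = -0.277.
  denominator = (1)^2 + (0.408)^2 + (-0.277)^2 = 1.243193.
  rho(2) = -0.277 / 1.243193 = -0.2228.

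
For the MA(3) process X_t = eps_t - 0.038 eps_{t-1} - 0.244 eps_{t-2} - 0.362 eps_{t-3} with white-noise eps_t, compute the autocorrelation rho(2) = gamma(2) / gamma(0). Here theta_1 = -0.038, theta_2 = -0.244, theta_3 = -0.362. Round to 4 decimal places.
\rho(2) = -0.1932

For an MA(q) process with theta_0 = 1, the autocovariance is
  gamma(k) = sigma^2 * sum_{i=0..q-k} theta_i * theta_{i+k},
and rho(k) = gamma(k) / gamma(0). Sigma^2 cancels.
  numerator   = (1)*(-0.244) + (-0.038)*(-0.362) = -0.230244.
  denominator = (1)^2 + (-0.038)^2 + (-0.244)^2 + (-0.362)^2 = 1.192024.
  rho(2) = -0.230244 / 1.192024 = -0.1932.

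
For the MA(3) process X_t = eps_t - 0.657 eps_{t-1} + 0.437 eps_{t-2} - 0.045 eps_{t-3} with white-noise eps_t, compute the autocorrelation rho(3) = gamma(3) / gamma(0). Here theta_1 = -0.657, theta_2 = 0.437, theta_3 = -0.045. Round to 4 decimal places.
\rho(3) = -0.0277

For an MA(q) process with theta_0 = 1, the autocovariance is
  gamma(k) = sigma^2 * sum_{i=0..q-k} theta_i * theta_{i+k},
and rho(k) = gamma(k) / gamma(0). Sigma^2 cancels.
  numerator   = (1)*(-0.045) = -0.045.
  denominator = (1)^2 + (-0.657)^2 + (0.437)^2 + (-0.045)^2 = 1.624643.
  rho(3) = -0.045 / 1.624643 = -0.0277.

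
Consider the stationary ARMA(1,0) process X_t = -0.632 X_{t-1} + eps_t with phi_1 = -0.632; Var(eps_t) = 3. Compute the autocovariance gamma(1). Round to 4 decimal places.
\gamma(1) = -3.1570

Multiply the model equation by X_{t-k} and take expectations. With theta_0 = psi_0 = 1 and psi_j the MA(infinity) weights, this gives
  gamma(k) - sum_i phi_i gamma(k-i) = c_k,
  c_k = sigma^2 * sum_{j=k..q} theta_j psi_{j-k}   (c_k = 0 for k > q),
using gamma(-m) = gamma(m).
Pure AR (q = 0): c_0 = sigma^2 = 3, c_k = 0 for k >= 1.
Equations for k = 0 and k = 1 (AR order 1):
  gamma(0) = phi_1 gamma(1) + c_0
  gamma(1) = phi_1 gamma(0) + c_1
Substituting the second into the first: gamma(0) (1 - phi_1^2) = c_0 + phi_1 c_1, so
  gamma(0) = c_0 / (1 - phi_1^2) = 3 / (1 - (-0.632)^2) = 3 / 0.600576 = 4.995205.
  gamma(1) = phi_1 gamma(0) = (-0.632)(4.995205) = -3.156969.
Therefore gamma(1) = -3.1570 (to 4 decimal places).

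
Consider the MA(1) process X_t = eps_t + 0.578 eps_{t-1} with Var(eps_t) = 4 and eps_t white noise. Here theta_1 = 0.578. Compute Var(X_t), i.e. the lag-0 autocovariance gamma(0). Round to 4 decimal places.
\gamma(0) = 5.3363

For an MA(q) process X_t = eps_t + sum_i theta_i eps_{t-i} with
Var(eps_t) = sigma^2, the variance is
  gamma(0) = sigma^2 * (1 + sum_i theta_i^2).
  sum_i theta_i^2 = (0.578)^2 = 0.334084.
  gamma(0) = 4 * (1 + 0.334084) = 4 * 1.334084 = 5.336336, which rounds to 5.3363.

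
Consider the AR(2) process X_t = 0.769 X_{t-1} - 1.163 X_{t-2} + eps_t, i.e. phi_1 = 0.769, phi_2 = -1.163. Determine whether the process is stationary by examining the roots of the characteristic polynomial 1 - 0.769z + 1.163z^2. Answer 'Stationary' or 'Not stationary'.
\text{Not stationary}

The AR(p) characteristic polynomial is P(z) = 1 - 0.769z + 1.163z^2.
Stationarity requires all roots to lie outside the unit circle, i.e. |z| > 1 for every root.
Set 1 + (-0.769) z + (1.163) z^2 = 0, i.e. a z^2 + b z + c = 0 with a = 1.163, b = -0.769, c = 1.
Discriminant D = b^2 - 4ac = (-0.769)^2 - 4*(1.163)*1 = 0.591361 - (4.652) = -4.060639.
D < 0, so the roots are the complex-conjugate pair z = (-b +/- i sqrt(-D)) / (2a) = 0.3306 +/- 0.8663i.
For a conjugate pair |z|^2 = z * conj(z) = (product of roots) = c/a = 1/(1.163) = 0.859845, so |z| = sqrt(0.859845) = 0.9273 for both roots.
Moduli of all roots: 0.9273, 0.9273.
All moduli strictly greater than 1? No.
Verdict: Not stationary.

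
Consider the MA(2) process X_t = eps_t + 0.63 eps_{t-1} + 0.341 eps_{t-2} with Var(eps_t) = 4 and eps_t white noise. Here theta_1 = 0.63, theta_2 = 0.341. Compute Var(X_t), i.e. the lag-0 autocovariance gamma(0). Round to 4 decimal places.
\gamma(0) = 6.0527

For an MA(q) process X_t = eps_t + sum_i theta_i eps_{t-i} with
Var(eps_t) = sigma^2, the variance is
  gamma(0) = sigma^2 * (1 + sum_i theta_i^2).
  sum_i theta_i^2 = (0.63)^2 + (0.341)^2 = 0.3969 + 0.116281 = 0.513181.
  gamma(0) = 4 * (1 + 0.513181) = 4 * 1.513181 = 6.052724, which rounds to 6.0527.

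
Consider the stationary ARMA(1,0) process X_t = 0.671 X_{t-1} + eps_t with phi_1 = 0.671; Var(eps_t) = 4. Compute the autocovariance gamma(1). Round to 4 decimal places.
\gamma(1) = 4.8821

Multiply the model equation by X_{t-k} and take expectations. With theta_0 = psi_0 = 1 and psi_j the MA(infinity) weights, this gives
  gamma(k) - sum_i phi_i gamma(k-i) = c_k,
  c_k = sigma^2 * sum_{j=k..q} theta_j psi_{j-k}   (c_k = 0 for k > q),
using gamma(-m) = gamma(m).
Pure AR (q = 0): c_0 = sigma^2 = 4, c_k = 0 for k >= 1.
Equations for k = 0 and k = 1 (AR order 1):
  gamma(0) = phi_1 gamma(1) + c_0
  gamma(1) = phi_1 gamma(0) + c_1
Substituting the second into the first: gamma(0) (1 - phi_1^2) = c_0 + phi_1 c_1, so
  gamma(0) = c_0 / (1 - phi_1^2) = 4 / (1 - (0.671)^2) = 4 / 0.549759 = 7.275915.
  gamma(1) = phi_1 gamma(0) = (0.671)(7.275915) = 4.882139.
Therefore gamma(1) = 4.8821 (to 4 decimal places).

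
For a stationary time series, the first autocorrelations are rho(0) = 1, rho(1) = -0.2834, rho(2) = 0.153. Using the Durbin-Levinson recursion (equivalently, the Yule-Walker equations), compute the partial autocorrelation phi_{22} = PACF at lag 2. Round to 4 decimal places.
\phi_{22} = 0.0790

The PACF at lag k is phi_{kk}, the last component of the solution
to the Yule-Walker system G_k phi = r_k where
  (G_k)_{ij} = rho(|i - j|), (r_k)_i = rho(i), i,j = 1..k.
Equivalently, Durbin-Levinson gives phi_{kk} iteratively:
  phi_{11} = rho(1)
  phi_{kk} = [rho(k) - sum_{j=1..k-1} phi_{k-1,j} rho(k-j)]
            / [1 - sum_{j=1..k-1} phi_{k-1,j} rho(j)],
  phi_{k,j} = phi_{k-1,j} - phi_{kk} phi_{k-1,k-j},  j = 1..k-1.
Step k = 1:
  phi_11 = rho(1) = -0.2834.
Step k = 2:
  phi_22 = [rho(2) - phi_11 rho(1)] / [1 - phi_11 rho(1)] = [0.153 - (-0.2834)(-0.2834)] / [1 - (-0.2834)(-0.2834)]
         = 0.07268444 / 0.91968444 = 0.079.
Therefore phi_{22} = 0.0790.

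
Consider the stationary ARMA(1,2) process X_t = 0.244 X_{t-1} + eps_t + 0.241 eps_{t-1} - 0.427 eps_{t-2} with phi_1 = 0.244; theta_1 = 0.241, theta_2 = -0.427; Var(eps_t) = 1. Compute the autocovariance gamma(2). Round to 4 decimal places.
\gamma(2) = -0.3392

Multiply the model equation by X_{t-k} and take expectations. With theta_0 = psi_0 = 1 and psi_j the MA(infinity) weights, this gives
  gamma(k) - sum_i phi_i gamma(k-i) = c_k,
  c_k = sigma^2 * sum_{j=k..q} theta_j psi_{j-k}   (c_k = 0 for k > q),
using gamma(-m) = gamma(m).
psi-weights needed (psi_j = theta_j + sum_i phi_i psi_{j-i}):
  psi_1 = theta_1 + phi_1 = 0.241 + (0.244) = 0.485
  psi_2 = theta_2 + phi_1 psi_1 = -0.427 + (0.244)(0.485) = -0.30866
Right-hand sides:
  c_0 = sigma^2 (1 + theta_1 psi_1 + theta_2 psi_2) = 1 * (1 + (0.241)(0.485) + (-0.427)(-0.30866)) = 1 * 1.248683 = 1.248683
  c_1 = sigma^2 (theta_1 + theta_2 psi_1) = 1 * (0.241 + (-0.427)(0.485)) = 0.033905
  c_2 = sigma^2 theta_2 = 1 * (-0.427) = -0.427
Equations for k = 0 and k = 1 (AR order 1):
  gamma(0) = phi_1 gamma(1) + c_0
  gamma(1) = phi_1 gamma(0) + c_1
Substituting the second into the first: gamma(0) (1 - phi_1^2) = c_0 + phi_1 c_1, so
  gamma(0) = (c_0 + phi_1 c_1) / (1 - phi_1^2) = (1.248683 + (0.244)(0.033905)) / (1 - (0.244)^2) = 1.256956 / 0.940464 = 1.336527.
  gamma(1) = phi_1 gamma(0) + c_1 = (0.244)(1.336527) + (0.033905) = 0.360018.
For k = 2: gamma(2) = phi_1 gamma(1) + c_2
  = (0.244)(0.360018) + (-0.427) = -0.339156.
Therefore gamma(2) = -0.3392 (to 4 decimal places).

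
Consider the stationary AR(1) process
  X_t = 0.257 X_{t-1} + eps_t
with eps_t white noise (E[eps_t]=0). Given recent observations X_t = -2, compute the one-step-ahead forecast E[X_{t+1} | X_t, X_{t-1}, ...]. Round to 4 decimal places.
E[X_{t+1} \mid \mathcal F_t] = -0.5140

For an AR(p) model X_t = c + sum_i phi_i X_{t-i} + eps_t, the
one-step-ahead conditional mean is
  E[X_{t+1} | X_t, ...] = c + sum_i phi_i X_{t+1-i}.
Substitute known values:
  E[X_{t+1} | ...] = (0.257) * (-2)
                   = -0.5140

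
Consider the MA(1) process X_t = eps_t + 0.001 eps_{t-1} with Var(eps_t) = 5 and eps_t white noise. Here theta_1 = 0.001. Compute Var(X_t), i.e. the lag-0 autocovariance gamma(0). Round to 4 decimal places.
\gamma(0) = 5.0000

For an MA(q) process X_t = eps_t + sum_i theta_i eps_{t-i} with
Var(eps_t) = sigma^2, the variance is
  gamma(0) = sigma^2 * (1 + sum_i theta_i^2).
  sum_i theta_i^2 = (0.001)^2 = 0.000001.
  gamma(0) = 5 * (1 + 0.000001) = 5 * 1.000001 = 5.000005, which rounds to 5.0000.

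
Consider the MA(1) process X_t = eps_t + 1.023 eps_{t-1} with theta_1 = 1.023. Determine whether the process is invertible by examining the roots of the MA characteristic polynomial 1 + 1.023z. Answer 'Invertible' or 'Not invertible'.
\text{Not invertible}

The MA(q) characteristic polynomial is P(z) = 1 + 1.023z.
Invertibility requires all roots to lie outside the unit circle, i.e. |z| > 1 for every root.
This is linear in z: 1 + (1.023) z = 0  =>  z = -1/(1.023) = -0.977517,  |z| = 0.977517.
Moduli of all roots: 0.9775.
All moduli strictly greater than 1? No.
Verdict: Not invertible.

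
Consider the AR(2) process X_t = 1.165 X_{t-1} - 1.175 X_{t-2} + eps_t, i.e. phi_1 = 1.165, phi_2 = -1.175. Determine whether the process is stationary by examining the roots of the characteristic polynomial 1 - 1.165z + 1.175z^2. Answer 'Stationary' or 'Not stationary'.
\text{Not stationary}

The AR(p) characteristic polynomial is P(z) = 1 - 1.165z + 1.175z^2.
Stationarity requires all roots to lie outside the unit circle, i.e. |z| > 1 for every root.
Set 1 + (-1.165) z + (1.175) z^2 = 0, i.e. a z^2 + b z + c = 0 with a = 1.175, b = -1.165, c = 1.
Discriminant D = b^2 - 4ac = (-1.165)^2 - 4*(1.175)*1 = 1.357225 - (4.7) = -3.342775.
D < 0, so the roots are the complex-conjugate pair z = (-b +/- i sqrt(-D)) / (2a) = 0.4957 +/- 0.778i.
For a conjugate pair |z|^2 = z * conj(z) = (product of roots) = c/a = 1/(1.175) = 0.851064, so |z| = sqrt(0.851064) = 0.9225 for both roots.
Moduli of all roots: 0.9225, 0.9225.
All moduli strictly greater than 1? No.
Verdict: Not stationary.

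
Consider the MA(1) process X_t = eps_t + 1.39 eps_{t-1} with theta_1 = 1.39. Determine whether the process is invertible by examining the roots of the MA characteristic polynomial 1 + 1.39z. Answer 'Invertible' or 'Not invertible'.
\text{Not invertible}

The MA(q) characteristic polynomial is P(z) = 1 + 1.39z.
Invertibility requires all roots to lie outside the unit circle, i.e. |z| > 1 for every root.
This is linear in z: 1 + (1.39) z = 0  =>  z = -1/(1.39) = -0.719424,  |z| = 0.719424.
Moduli of all roots: 0.7194.
All moduli strictly greater than 1? No.
Verdict: Not invertible.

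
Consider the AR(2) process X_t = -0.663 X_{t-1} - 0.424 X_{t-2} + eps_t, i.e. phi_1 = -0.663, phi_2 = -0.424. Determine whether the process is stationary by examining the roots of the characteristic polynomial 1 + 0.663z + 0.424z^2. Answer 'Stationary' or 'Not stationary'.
\text{Stationary}

The AR(p) characteristic polynomial is P(z) = 1 + 0.663z + 0.424z^2.
Stationarity requires all roots to lie outside the unit circle, i.e. |z| > 1 for every root.
Set 1 + (0.663) z + (0.424) z^2 = 0, i.e. a z^2 + b z + c = 0 with a = 0.424, b = 0.663, c = 1.
Discriminant D = b^2 - 4ac = (0.663)^2 - 4*(0.424)*1 = 0.439569 - (1.696) = -1.256431.
D < 0, so the roots are the complex-conjugate pair z = (-b +/- i sqrt(-D)) / (2a) = -0.7818 +/- 1.3218i.
For a conjugate pair |z|^2 = z * conj(z) = (product of roots) = c/a = 1/(0.424) = 2.358491, so |z| = sqrt(2.358491) = 1.5357 for both roots.
Moduli of all roots: 1.5357, 1.5357.
All moduli strictly greater than 1? Yes.
Verdict: Stationary.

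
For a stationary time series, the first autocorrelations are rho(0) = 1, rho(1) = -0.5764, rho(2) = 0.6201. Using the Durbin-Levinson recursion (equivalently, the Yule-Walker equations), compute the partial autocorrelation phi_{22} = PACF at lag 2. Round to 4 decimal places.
\phi_{22} = 0.4311

The PACF at lag k is phi_{kk}, the last component of the solution
to the Yule-Walker system G_k phi = r_k where
  (G_k)_{ij} = rho(|i - j|), (r_k)_i = rho(i), i,j = 1..k.
Equivalently, Durbin-Levinson gives phi_{kk} iteratively:
  phi_{11} = rho(1)
  phi_{kk} = [rho(k) - sum_{j=1..k-1} phi_{k-1,j} rho(k-j)]
            / [1 - sum_{j=1..k-1} phi_{k-1,j} rho(j)],
  phi_{k,j} = phi_{k-1,j} - phi_{kk} phi_{k-1,k-j},  j = 1..k-1.
Step k = 1:
  phi_11 = rho(1) = -0.5764.
Step k = 2:
  phi_22 = [rho(2) - phi_11 rho(1)] / [1 - phi_11 rho(1)] = [0.6201 - (-0.5764)(-0.5764)] / [1 - (-0.5764)(-0.5764)]
         = 0.28786304 / 0.66776304 = 0.4311.
Therefore phi_{22} = 0.4311.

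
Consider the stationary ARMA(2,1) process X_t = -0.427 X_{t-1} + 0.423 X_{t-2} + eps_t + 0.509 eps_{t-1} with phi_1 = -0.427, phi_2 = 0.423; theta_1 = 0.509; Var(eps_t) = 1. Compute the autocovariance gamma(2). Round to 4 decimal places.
\gamma(2) = 0.6296

Multiply the model equation by X_{t-k} and take expectations. With theta_0 = psi_0 = 1 and psi_j the MA(infinity) weights, this gives
  gamma(k) - sum_i phi_i gamma(k-i) = c_k,
  c_k = sigma^2 * sum_{j=k..q} theta_j psi_{j-k}   (c_k = 0 for k > q),
using gamma(-m) = gamma(m).
psi-weights needed (psi_j = theta_j + sum_i phi_i psi_{j-i}):
  psi_1 = theta_1 + phi_1 = 0.509 + (-0.427) = 0.082
Right-hand sides:
  c_0 = sigma^2 (1 + theta_1 psi_1) = 1 * (1 + (0.509)(0.082)) = 1 * 1.041738 = 1.041738
  c_1 = sigma^2 theta_1 = 1 * (0.509) = 0.509
  c_2 = 0
Equations for k = 0, 1, 2 (AR order 2, c_2 = 0):
  (E0) gamma(0) = phi_1 gamma(1) + phi_2 gamma(2) + c_0
  (E1) gamma(1) = phi_1 gamma(0) + phi_2 gamma(1) + c_1
  (E2) gamma(2) = phi_1 gamma(1) + phi_2 gamma(0)
From (E1): gamma(1) = A gamma(0) + B with
  A = phi_1 / (1 - phi_2) = -0.427 / 0.577 = -0.740035,   B = c_1 / (1 - phi_2) = 0.509 / 0.577 = 0.882149.
Insert (E2) into (E0): gamma(0) (1 - phi_2^2) = phi_1 (1 + phi_2) gamma(1) + c_0.
  phi_1 (1 + phi_2) = (-0.427)(1.423) = -0.607621,   1 - phi_2^2 = 0.821071.
Replace gamma(1) by A gamma(0) + B and collect gamma(0):
  gamma(0) [0.821071 - (-0.607621)(-0.740035)] = (-0.607621)(0.882149) + 1.041738
  gamma(0) * 0.37141 = 0.505726
  gamma(0) = 0.505726 / 0.37141 = 1.361636.
  gamma(1) = A gamma(0) + B = (-0.740035)(1.361636) + (0.882149) = -0.125509.
  gamma(2) = phi_1 gamma(1) + phi_2 gamma(0) = (-0.427)(-0.125509) + (0.423)(1.361636) = 0.629564.
Therefore gamma(2) = 0.6296 (to 4 decimal places).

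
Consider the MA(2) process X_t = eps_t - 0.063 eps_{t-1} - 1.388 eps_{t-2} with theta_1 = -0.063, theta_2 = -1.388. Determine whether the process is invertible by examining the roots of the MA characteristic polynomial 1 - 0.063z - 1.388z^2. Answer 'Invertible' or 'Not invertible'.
\text{Not invertible}

The MA(q) characteristic polynomial is P(z) = 1 - 0.063z - 1.388z^2.
Invertibility requires all roots to lie outside the unit circle, i.e. |z| > 1 for every root.
Set 1 + (-0.063) z + (-1.388) z^2 = 0, i.e. a z^2 + b z + c = 0 with a = -1.388, b = -0.063, c = 1.
Discriminant D = b^2 - 4ac = (-0.063)^2 - 4*(-1.388)*1 = 0.003969 - (-5.552) = 5.555969.
D >= 0, so the roots are real: z = (-b +/- sqrt(D)) / (2a) = (0.063 +/- 2.35711) / (-2.776).
  z_1 = (0.063 + 2.35711) / (-2.776) = -0.8718,   |z_1| = 0.8718.
  z_2 = (0.063 - 2.35711) / (-2.776) = 0.8264,   |z_2| = 0.8264.
Moduli of all roots: 0.8718, 0.8264.
All moduli strictly greater than 1? No.
Verdict: Not invertible.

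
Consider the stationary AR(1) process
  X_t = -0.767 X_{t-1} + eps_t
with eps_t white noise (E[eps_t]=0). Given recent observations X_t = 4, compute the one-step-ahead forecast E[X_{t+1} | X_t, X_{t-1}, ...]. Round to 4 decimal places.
E[X_{t+1} \mid \mathcal F_t] = -3.0680

For an AR(p) model X_t = c + sum_i phi_i X_{t-i} + eps_t, the
one-step-ahead conditional mean is
  E[X_{t+1} | X_t, ...] = c + sum_i phi_i X_{t+1-i}.
Substitute known values:
  E[X_{t+1} | ...] = (-0.767) * (4)
                   = -3.0680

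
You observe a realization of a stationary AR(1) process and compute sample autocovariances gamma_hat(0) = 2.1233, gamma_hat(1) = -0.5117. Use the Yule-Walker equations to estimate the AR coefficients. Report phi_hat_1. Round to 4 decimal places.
\hat\phi_{1} = -0.2410

The Yule-Walker equations for an AR(p) process read, in matrix form,
  Gamma_p phi = r_p,   with   (Gamma_p)_{ij} = gamma(|i - j|),
                       (r_p)_i = gamma(i),   i,j = 1..p.
Substitute the sample gammas (Toeplitz matrix and right-hand side of size 1):
  Gamma_p = [[2.1233]]
  r_p     = [-0.5117]
With p = 1 this is the single equation gamma(0) phi_1 = gamma(1):
  phi_hat_1 = gamma(1) / gamma(0) = -0.5117 / 2.1233 = -0.2410.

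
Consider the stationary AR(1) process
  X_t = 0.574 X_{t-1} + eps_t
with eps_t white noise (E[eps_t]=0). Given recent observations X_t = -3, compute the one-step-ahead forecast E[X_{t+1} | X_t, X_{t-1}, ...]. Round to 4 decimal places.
E[X_{t+1} \mid \mathcal F_t] = -1.7220

For an AR(p) model X_t = c + sum_i phi_i X_{t-i} + eps_t, the
one-step-ahead conditional mean is
  E[X_{t+1} | X_t, ...] = c + sum_i phi_i X_{t+1-i}.
Substitute known values:
  E[X_{t+1} | ...] = (0.574) * (-3)
                   = -1.7220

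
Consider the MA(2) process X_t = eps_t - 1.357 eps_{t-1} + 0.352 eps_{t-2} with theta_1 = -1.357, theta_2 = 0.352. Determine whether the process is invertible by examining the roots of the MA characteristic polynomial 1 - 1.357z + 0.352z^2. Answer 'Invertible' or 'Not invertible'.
\text{Not invertible}

The MA(q) characteristic polynomial is P(z) = 1 - 1.357z + 0.352z^2.
Invertibility requires all roots to lie outside the unit circle, i.e. |z| > 1 for every root.
Set 1 + (-1.357) z + (0.352) z^2 = 0, i.e. a z^2 + b z + c = 0 with a = 0.352, b = -1.357, c = 1.
Discriminant D = b^2 - 4ac = (-1.357)^2 - 4*(0.352)*1 = 1.841449 - (1.408) = 0.433449.
D >= 0, so the roots are real: z = (-b +/- sqrt(D)) / (2a) = (1.357 +/- 0.658368) / (0.704).
  z_1 = (1.357 + 0.658368) / (0.704) = 2.8627,   |z_1| = 2.8627.
  z_2 = (1.357 - 0.658368) / (0.704) = 0.9924,   |z_2| = 0.9924.
Moduli of all roots: 2.8627, 0.9924.
All moduli strictly greater than 1? No.
Verdict: Not invertible.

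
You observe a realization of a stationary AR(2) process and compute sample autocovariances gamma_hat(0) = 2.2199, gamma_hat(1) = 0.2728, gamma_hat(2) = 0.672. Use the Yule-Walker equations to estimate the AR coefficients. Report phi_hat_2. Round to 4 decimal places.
\hat\phi_{2} = 0.2920

The Yule-Walker equations for an AR(p) process read, in matrix form,
  Gamma_p phi = r_p,   with   (Gamma_p)_{ij} = gamma(|i - j|),
                       (r_p)_i = gamma(i),   i,j = 1..p.
Substitute the sample gammas (Toeplitz matrix and right-hand side of size 2):
  Gamma_p = [[2.2199, 0.2728], [0.2728, 2.2199]]
  r_p     = [0.2728, 0.672]
Written out:
  2.2199 phi_1 + 0.2728 phi_2 = 0.2728
  0.2728 phi_1 + 2.2199 phi_2 = 0.672
Solve by Cramer's rule:
  det = gamma(0)^2 - gamma(1)^2 = (2.2199)^2 - (0.2728)^2 = 4.92795601 - 0.07441984 = 4.85353617
  phi_hat_1 = [gamma(1) gamma(0) - gamma(1) gamma(2)] / det = [(0.2728)(2.2199) - (0.2728)(0.672)] / 4.85353617 = 0.42226712 / 4.85353617 = 0.087
  phi_hat_2 = [gamma(0) gamma(2) - gamma(1)^2] / det = [(2.2199)(0.672) - (0.2728)^2] / 4.85353617 = 1.41735296 / 4.85353617 = 0.292
So phi_hat = [0.0870, 0.2920].
Therefore phi_hat_2 = 0.2920.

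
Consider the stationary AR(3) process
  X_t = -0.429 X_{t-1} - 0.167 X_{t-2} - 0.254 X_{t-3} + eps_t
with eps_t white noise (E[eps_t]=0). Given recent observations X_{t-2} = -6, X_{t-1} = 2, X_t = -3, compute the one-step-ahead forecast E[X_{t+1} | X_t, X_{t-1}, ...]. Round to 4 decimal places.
E[X_{t+1} \mid \mathcal F_t] = 2.4770

For an AR(p) model X_t = c + sum_i phi_i X_{t-i} + eps_t, the
one-step-ahead conditional mean is
  E[X_{t+1} | X_t, ...] = c + sum_i phi_i X_{t+1-i}.
Substitute known values:
  E[X_{t+1} | ...] = (-0.429) * (-3) + (-0.167) * (2) + (-0.254) * (-6)
                   = 2.4770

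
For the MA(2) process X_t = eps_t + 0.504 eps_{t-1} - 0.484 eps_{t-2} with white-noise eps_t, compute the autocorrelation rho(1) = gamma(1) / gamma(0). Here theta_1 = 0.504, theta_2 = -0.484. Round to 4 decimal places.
\rho(1) = 0.1747

For an MA(q) process with theta_0 = 1, the autocovariance is
  gamma(k) = sigma^2 * sum_{i=0..q-k} theta_i * theta_{i+k},
and rho(k) = gamma(k) / gamma(0). Sigma^2 cancels.
  numerator   = (1)*(0.504) + (0.504)*(-0.484) = 0.260064.
  denominator = (1)^2 + (0.504)^2 + (-0.484)^2 = 1.488272.
  rho(1) = 0.260064 / 1.488272 = 0.1747.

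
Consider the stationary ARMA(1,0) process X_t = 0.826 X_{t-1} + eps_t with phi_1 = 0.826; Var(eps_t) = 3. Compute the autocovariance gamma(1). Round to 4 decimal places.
\gamma(1) = 7.7992

Multiply the model equation by X_{t-k} and take expectations. With theta_0 = psi_0 = 1 and psi_j the MA(infinity) weights, this gives
  gamma(k) - sum_i phi_i gamma(k-i) = c_k,
  c_k = sigma^2 * sum_{j=k..q} theta_j psi_{j-k}   (c_k = 0 for k > q),
using gamma(-m) = gamma(m).
Pure AR (q = 0): c_0 = sigma^2 = 3, c_k = 0 for k >= 1.
Equations for k = 0 and k = 1 (AR order 1):
  gamma(0) = phi_1 gamma(1) + c_0
  gamma(1) = phi_1 gamma(0) + c_1
Substituting the second into the first: gamma(0) (1 - phi_1^2) = c_0 + phi_1 c_1, so
  gamma(0) = c_0 / (1 - phi_1^2) = 3 / (1 - (0.826)^2) = 3 / 0.317724 = 9.442157.
  gamma(1) = phi_1 gamma(0) = (0.826)(9.442157) = 7.799222.
Therefore gamma(1) = 7.7992 (to 4 decimal places).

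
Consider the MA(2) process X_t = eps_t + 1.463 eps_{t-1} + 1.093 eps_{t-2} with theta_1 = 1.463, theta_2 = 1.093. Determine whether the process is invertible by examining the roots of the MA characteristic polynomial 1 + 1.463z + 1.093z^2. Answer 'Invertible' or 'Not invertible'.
\text{Not invertible}

The MA(q) characteristic polynomial is P(z) = 1 + 1.463z + 1.093z^2.
Invertibility requires all roots to lie outside the unit circle, i.e. |z| > 1 for every root.
Set 1 + (1.463) z + (1.093) z^2 = 0, i.e. a z^2 + b z + c = 0 with a = 1.093, b = 1.463, c = 1.
Discriminant D = b^2 - 4ac = (1.463)^2 - 4*(1.093)*1 = 2.140369 - (4.372) = -2.231631.
D < 0, so the roots are the complex-conjugate pair z = (-b +/- i sqrt(-D)) / (2a) = -0.6693 +/- 0.6834i.
For a conjugate pair |z|^2 = z * conj(z) = (product of roots) = c/a = 1/(1.093) = 0.914913, so |z| = sqrt(0.914913) = 0.9565 for both roots.
Moduli of all roots: 0.9565, 0.9565.
All moduli strictly greater than 1? No.
Verdict: Not invertible.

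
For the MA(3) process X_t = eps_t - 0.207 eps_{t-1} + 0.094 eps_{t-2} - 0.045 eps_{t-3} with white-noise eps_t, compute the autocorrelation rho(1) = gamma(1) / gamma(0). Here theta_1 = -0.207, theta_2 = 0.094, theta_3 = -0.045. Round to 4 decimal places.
\rho(1) = -0.2189

For an MA(q) process with theta_0 = 1, the autocovariance is
  gamma(k) = sigma^2 * sum_{i=0..q-k} theta_i * theta_{i+k},
and rho(k) = gamma(k) / gamma(0). Sigma^2 cancels.
  numerator   = (1)*(-0.207) + (-0.207)*(0.094) + (0.094)*(-0.045) = -0.230688.
  denominator = (1)^2 + (-0.207)^2 + (0.094)^2 + (-0.045)^2 = 1.05371.
  rho(1) = -0.230688 / 1.05371 = -0.2189.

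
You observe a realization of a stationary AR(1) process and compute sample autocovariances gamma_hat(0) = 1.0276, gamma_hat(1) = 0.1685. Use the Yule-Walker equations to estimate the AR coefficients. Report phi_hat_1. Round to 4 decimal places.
\hat\phi_{1} = 0.1640

The Yule-Walker equations for an AR(p) process read, in matrix form,
  Gamma_p phi = r_p,   with   (Gamma_p)_{ij} = gamma(|i - j|),
                       (r_p)_i = gamma(i),   i,j = 1..p.
Substitute the sample gammas (Toeplitz matrix and right-hand side of size 1):
  Gamma_p = [[1.0276]]
  r_p     = [0.1685]
With p = 1 this is the single equation gamma(0) phi_1 = gamma(1):
  phi_hat_1 = gamma(1) / gamma(0) = 0.1685 / 1.0276 = 0.1640.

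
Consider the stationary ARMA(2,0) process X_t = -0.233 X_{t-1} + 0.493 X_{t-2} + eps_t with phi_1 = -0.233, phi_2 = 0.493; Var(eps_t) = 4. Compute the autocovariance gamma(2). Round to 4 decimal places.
\gamma(2) = 4.0201

Multiply the model equation by X_{t-k} and take expectations. With theta_0 = psi_0 = 1 and psi_j the MA(infinity) weights, this gives
  gamma(k) - sum_i phi_i gamma(k-i) = c_k,
  c_k = sigma^2 * sum_{j=k..q} theta_j psi_{j-k}   (c_k = 0 for k > q),
using gamma(-m) = gamma(m).
Pure AR (q = 0): c_0 = sigma^2 = 4, c_k = 0 for k >= 1.
Equations for k = 0, 1, 2 (AR order 2, c_2 = 0):
  (E0) gamma(0) = phi_1 gamma(1) + phi_2 gamma(2) + c_0
  (E1) gamma(1) = phi_1 gamma(0) + phi_2 gamma(1) + c_1
  (E2) gamma(2) = phi_1 gamma(1) + phi_2 gamma(0)
From (E1): gamma(1) = A gamma(0) + B with
  A = phi_1 / (1 - phi_2) = -0.233 / 0.507 = -0.459566,   B = c_1 / (1 - phi_2) = 0 / 0.507 = 0.
Insert (E2) into (E0): gamma(0) (1 - phi_2^2) = phi_1 (1 + phi_2) gamma(1) + c_0.
  phi_1 (1 + phi_2) = (-0.233)(1.493) = -0.347869,   1 - phi_2^2 = 0.756951.
Replace gamma(1) by A gamma(0) + B and collect gamma(0):
  gamma(0) [0.756951 - (-0.347869)(-0.459566)] = c_0 = 4
  gamma(0) * 0.597082 = 4
  gamma(0) = 4 / 0.597082 = 6.699245.
  gamma(1) = A gamma(0) = (-0.459566)(6.699245) = -3.078746.
  gamma(2) = phi_1 gamma(1) + phi_2 gamma(0) = (-0.233)(-3.078746) + (0.493)(6.699245) = 4.020076.
Therefore gamma(2) = 4.0201 (to 4 decimal places).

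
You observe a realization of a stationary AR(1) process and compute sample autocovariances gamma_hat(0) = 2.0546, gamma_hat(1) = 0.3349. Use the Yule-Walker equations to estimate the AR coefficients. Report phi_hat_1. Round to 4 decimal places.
\hat\phi_{1} = 0.1630

The Yule-Walker equations for an AR(p) process read, in matrix form,
  Gamma_p phi = r_p,   with   (Gamma_p)_{ij} = gamma(|i - j|),
                       (r_p)_i = gamma(i),   i,j = 1..p.
Substitute the sample gammas (Toeplitz matrix and right-hand side of size 1):
  Gamma_p = [[2.0546]]
  r_p     = [0.3349]
With p = 1 this is the single equation gamma(0) phi_1 = gamma(1):
  phi_hat_1 = gamma(1) / gamma(0) = 0.3349 / 2.0546 = 0.1630.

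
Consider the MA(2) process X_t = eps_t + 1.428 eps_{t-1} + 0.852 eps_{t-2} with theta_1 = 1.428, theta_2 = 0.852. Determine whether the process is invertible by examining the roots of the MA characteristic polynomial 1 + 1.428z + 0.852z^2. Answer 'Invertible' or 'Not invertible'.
\text{Invertible}

The MA(q) characteristic polynomial is P(z) = 1 + 1.428z + 0.852z^2.
Invertibility requires all roots to lie outside the unit circle, i.e. |z| > 1 for every root.
Set 1 + (1.428) z + (0.852) z^2 = 0, i.e. a z^2 + b z + c = 0 with a = 0.852, b = 1.428, c = 1.
Discriminant D = b^2 - 4ac = (1.428)^2 - 4*(0.852)*1 = 2.039184 - (3.408) = -1.368816.
D < 0, so the roots are the complex-conjugate pair z = (-b +/- i sqrt(-D)) / (2a) = -0.838 +/- 0.6866i.
For a conjugate pair |z|^2 = z * conj(z) = (product of roots) = c/a = 1/(0.852) = 1.173709, so |z| = sqrt(1.173709) = 1.0834 for both roots.
Moduli of all roots: 1.0834, 1.0834.
All moduli strictly greater than 1? Yes.
Verdict: Invertible.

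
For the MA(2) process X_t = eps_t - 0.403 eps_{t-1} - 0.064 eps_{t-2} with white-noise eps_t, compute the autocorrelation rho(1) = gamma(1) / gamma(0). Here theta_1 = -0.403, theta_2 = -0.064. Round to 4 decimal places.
\rho(1) = -0.3234

For an MA(q) process with theta_0 = 1, the autocovariance is
  gamma(k) = sigma^2 * sum_{i=0..q-k} theta_i * theta_{i+k},
and rho(k) = gamma(k) / gamma(0). Sigma^2 cancels.
  numerator   = (1)*(-0.403) + (-0.403)*(-0.064) = -0.377208.
  denominator = (1)^2 + (-0.403)^2 + (-0.064)^2 = 1.166505.
  rho(1) = -0.377208 / 1.166505 = -0.3234.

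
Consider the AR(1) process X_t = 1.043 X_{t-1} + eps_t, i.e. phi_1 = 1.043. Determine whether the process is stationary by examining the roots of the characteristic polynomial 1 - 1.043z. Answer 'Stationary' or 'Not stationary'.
\text{Not stationary}

The AR(p) characteristic polynomial is P(z) = 1 - 1.043z.
Stationarity requires all roots to lie outside the unit circle, i.e. |z| > 1 for every root.
This is linear in z: 1 + (-1.043) z = 0  =>  z = -1/(-1.043) = 0.958773,  |z| = 0.958773.
Moduli of all roots: 0.9588.
All moduli strictly greater than 1? No.
Verdict: Not stationary.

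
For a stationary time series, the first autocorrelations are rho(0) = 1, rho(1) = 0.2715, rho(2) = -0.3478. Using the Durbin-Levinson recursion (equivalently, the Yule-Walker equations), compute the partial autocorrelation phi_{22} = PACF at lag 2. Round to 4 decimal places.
\phi_{22} = -0.4551

The PACF at lag k is phi_{kk}, the last component of the solution
to the Yule-Walker system G_k phi = r_k where
  (G_k)_{ij} = rho(|i - j|), (r_k)_i = rho(i), i,j = 1..k.
Equivalently, Durbin-Levinson gives phi_{kk} iteratively:
  phi_{11} = rho(1)
  phi_{kk} = [rho(k) - sum_{j=1..k-1} phi_{k-1,j} rho(k-j)]
            / [1 - sum_{j=1..k-1} phi_{k-1,j} rho(j)],
  phi_{k,j} = phi_{k-1,j} - phi_{kk} phi_{k-1,k-j},  j = 1..k-1.
Step k = 1:
  phi_11 = rho(1) = 0.2715.
Step k = 2:
  phi_22 = [rho(2) - phi_11 rho(1)] / [1 - phi_11 rho(1)] = [-0.3478 - (0.2715)(0.2715)] / [1 - (0.2715)(0.2715)]
         = -0.42151225 / 0.92628775 = -0.4551.
Therefore phi_{22} = -0.4551.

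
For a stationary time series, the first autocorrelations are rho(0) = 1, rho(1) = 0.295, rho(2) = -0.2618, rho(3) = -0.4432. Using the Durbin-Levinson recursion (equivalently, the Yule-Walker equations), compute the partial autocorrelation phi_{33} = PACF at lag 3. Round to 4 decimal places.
\phi_{33} = -0.2870

The PACF at lag k is phi_{kk}, the last component of the solution
to the Yule-Walker system G_k phi = r_k where
  (G_k)_{ij} = rho(|i - j|), (r_k)_i = rho(i), i,j = 1..k.
Equivalently, Durbin-Levinson gives phi_{kk} iteratively:
  phi_{11} = rho(1)
  phi_{kk} = [rho(k) - sum_{j=1..k-1} phi_{k-1,j} rho(k-j)]
            / [1 - sum_{j=1..k-1} phi_{k-1,j} rho(j)],
  phi_{k,j} = phi_{k-1,j} - phi_{kk} phi_{k-1,k-j},  j = 1..k-1.
Step k = 1:
  phi_11 = rho(1) = 0.295.
Step k = 2:
  phi_22 = [rho(2) - phi_11 rho(1)] / [1 - phi_11 rho(1)] = [-0.2618 - (0.295)(0.295)] / [1 - (0.295)(0.295)]
         = -0.348825 / 0.912975 = -0.382075.
  Update: phi_21 = phi_11 - phi_22 phi_11 = 0.295 - (-0.382075)(0.295) = 0.407712.
Step k = 3:
  phi_33 = [rho(3) - phi_21 rho(2) - phi_22 rho(1)] / [1 - phi_21 rho(1) - phi_22 rho(2)]
    numerator   = -0.4432 - (0.407712)(-0.2618) - (-0.382075)(0.295) = -0.22374881
    denominator = 1 - (0.407712)(0.295) - (-0.382075)(-0.2618) = 0.77969766
  phi_33 = -0.22374881 / 0.77969766 = -0.287.
Therefore phi_{33} = -0.2870.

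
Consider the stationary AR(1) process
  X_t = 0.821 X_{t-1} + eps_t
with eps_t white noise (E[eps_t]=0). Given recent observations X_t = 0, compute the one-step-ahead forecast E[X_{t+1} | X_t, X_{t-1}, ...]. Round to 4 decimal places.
E[X_{t+1} \mid \mathcal F_t] = 0.0000

For an AR(p) model X_t = c + sum_i phi_i X_{t-i} + eps_t, the
one-step-ahead conditional mean is
  E[X_{t+1} | X_t, ...] = c + sum_i phi_i X_{t+1-i}.
Substitute known values:
  E[X_{t+1} | ...] = (0.821) * (0)
                   = 0.0000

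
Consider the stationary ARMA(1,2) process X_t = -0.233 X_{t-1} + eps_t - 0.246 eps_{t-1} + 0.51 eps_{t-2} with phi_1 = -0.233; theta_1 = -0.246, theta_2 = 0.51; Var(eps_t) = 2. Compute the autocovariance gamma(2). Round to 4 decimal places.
\gamma(2) = 1.4263

Multiply the model equation by X_{t-k} and take expectations. With theta_0 = psi_0 = 1 and psi_j the MA(infinity) weights, this gives
  gamma(k) - sum_i phi_i gamma(k-i) = c_k,
  c_k = sigma^2 * sum_{j=k..q} theta_j psi_{j-k}   (c_k = 0 for k > q),
using gamma(-m) = gamma(m).
psi-weights needed (psi_j = theta_j + sum_i phi_i psi_{j-i}):
  psi_1 = theta_1 + phi_1 = -0.246 + (-0.233) = -0.479
  psi_2 = theta_2 + phi_1 psi_1 = 0.51 + (-0.233)(-0.479) = 0.621607
Right-hand sides:
  c_0 = sigma^2 (1 + theta_1 psi_1 + theta_2 psi_2) = 2 * (1 + (-0.246)(-0.479) + (0.51)(0.621607)) = 2 * 1.434854 = 2.869707
  c_1 = sigma^2 (theta_1 + theta_2 psi_1) = 2 * (-0.246 + (0.51)(-0.479)) = -0.98058
  c_2 = sigma^2 theta_2 = 2 * (0.51) = 1.02
Equations for k = 0 and k = 1 (AR order 1):
  gamma(0) = phi_1 gamma(1) + c_0
  gamma(1) = phi_1 gamma(0) + c_1
Substituting the second into the first: gamma(0) (1 - phi_1^2) = c_0 + phi_1 c_1, so
  gamma(0) = (c_0 + phi_1 c_1) / (1 - phi_1^2) = (2.869707 + (-0.233)(-0.98058)) / (1 - (-0.233)^2) = 3.098182 / 0.945711 = 3.276035.
  gamma(1) = phi_1 gamma(0) + c_1 = (-0.233)(3.276035) + (-0.98058) = -1.743896.
For k = 2: gamma(2) = phi_1 gamma(1) + c_2
  = (-0.233)(-1.743896) + (1.02) = 1.426328.
Therefore gamma(2) = 1.4263 (to 4 decimal places).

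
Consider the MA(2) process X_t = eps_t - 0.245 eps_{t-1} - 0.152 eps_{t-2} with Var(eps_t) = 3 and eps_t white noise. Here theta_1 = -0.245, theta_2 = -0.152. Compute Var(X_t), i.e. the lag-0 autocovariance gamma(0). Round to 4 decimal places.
\gamma(0) = 3.2494

For an MA(q) process X_t = eps_t + sum_i theta_i eps_{t-i} with
Var(eps_t) = sigma^2, the variance is
  gamma(0) = sigma^2 * (1 + sum_i theta_i^2).
  sum_i theta_i^2 = (-0.245)^2 + (-0.152)^2 = 0.060025 + 0.023104 = 0.083129.
  gamma(0) = 3 * (1 + 0.083129) = 3 * 1.083129 = 3.249387, which rounds to 3.2494.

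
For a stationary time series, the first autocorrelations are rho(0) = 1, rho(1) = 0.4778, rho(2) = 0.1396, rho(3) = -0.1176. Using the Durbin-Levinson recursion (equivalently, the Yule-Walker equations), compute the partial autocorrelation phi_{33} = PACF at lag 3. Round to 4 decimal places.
\phi_{33} = -0.1800

The PACF at lag k is phi_{kk}, the last component of the solution
to the Yule-Walker system G_k phi = r_k where
  (G_k)_{ij} = rho(|i - j|), (r_k)_i = rho(i), i,j = 1..k.
Equivalently, Durbin-Levinson gives phi_{kk} iteratively:
  phi_{11} = rho(1)
  phi_{kk} = [rho(k) - sum_{j=1..k-1} phi_{k-1,j} rho(k-j)]
            / [1 - sum_{j=1..k-1} phi_{k-1,j} rho(j)],
  phi_{k,j} = phi_{k-1,j} - phi_{kk} phi_{k-1,k-j},  j = 1..k-1.
Step k = 1:
  phi_11 = rho(1) = 0.4778.
Step k = 2:
  phi_22 = [rho(2) - phi_11 rho(1)] / [1 - phi_11 rho(1)] = [0.1396 - (0.4778)(0.4778)] / [1 - (0.4778)(0.4778)]
         = -0.08869284 / 0.77170716 = -0.114931.
  Update: phi_21 = phi_11 - phi_22 phi_11 = 0.4778 - (-0.114931)(0.4778) = 0.532714.
Step k = 3:
  phi_33 = [rho(3) - phi_21 rho(2) - phi_22 rho(1)] / [1 - phi_21 rho(1) - phi_22 rho(2)]
    numerator   = -0.1176 - (0.532714)(0.1396) - (-0.114931)(0.4778) = -0.13705297
    denominator = 1 - (0.532714)(0.4778) - (-0.114931)(0.1396) = 0.76151363
  phi_33 = -0.13705297 / 0.76151363 = -0.18.
Therefore phi_{33} = -0.1800.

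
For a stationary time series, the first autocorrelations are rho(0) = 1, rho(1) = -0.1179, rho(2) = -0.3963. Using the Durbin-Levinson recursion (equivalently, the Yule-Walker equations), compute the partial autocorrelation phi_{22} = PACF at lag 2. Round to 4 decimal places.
\phi_{22} = -0.4160

The PACF at lag k is phi_{kk}, the last component of the solution
to the Yule-Walker system G_k phi = r_k where
  (G_k)_{ij} = rho(|i - j|), (r_k)_i = rho(i), i,j = 1..k.
Equivalently, Durbin-Levinson gives phi_{kk} iteratively:
  phi_{11} = rho(1)
  phi_{kk} = [rho(k) - sum_{j=1..k-1} phi_{k-1,j} rho(k-j)]
            / [1 - sum_{j=1..k-1} phi_{k-1,j} rho(j)],
  phi_{k,j} = phi_{k-1,j} - phi_{kk} phi_{k-1,k-j},  j = 1..k-1.
Step k = 1:
  phi_11 = rho(1) = -0.1179.
Step k = 2:
  phi_22 = [rho(2) - phi_11 rho(1)] / [1 - phi_11 rho(1)] = [-0.3963 - (-0.1179)(-0.1179)] / [1 - (-0.1179)(-0.1179)]
         = -0.41020041 / 0.98609959 = -0.416.
Therefore phi_{22} = -0.4160.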